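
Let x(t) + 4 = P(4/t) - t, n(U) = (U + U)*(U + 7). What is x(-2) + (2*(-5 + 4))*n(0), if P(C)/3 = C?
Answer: -8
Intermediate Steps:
P(C) = 3*C
n(U) = 2*U*(7 + U) (n(U) = (2*U)*(7 + U) = 2*U*(7 + U))
x(t) = -4 - t + 12/t (x(t) = -4 + (3*(4/t) - t) = -4 + (12/t - t) = -4 + (-t + 12/t) = -4 - t + 12/t)
x(-2) + (2*(-5 + 4))*n(0) = (-4 - 1*(-2) + 12/(-2)) + (2*(-5 + 4))*(2*0*(7 + 0)) = (-4 + 2 + 12*(-1/2)) + (2*(-1))*(2*0*7) = (-4 + 2 - 6) - 2*0 = -8 + 0 = -8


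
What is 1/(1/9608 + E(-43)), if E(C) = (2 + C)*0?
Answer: 9608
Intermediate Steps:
E(C) = 0
1/(1/9608 + E(-43)) = 1/(1/9608 + 0) = 1/(1/9608) = 9608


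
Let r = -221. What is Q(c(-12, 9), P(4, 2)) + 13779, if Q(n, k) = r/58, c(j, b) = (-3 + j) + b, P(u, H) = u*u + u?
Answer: 798961/58 ≈ 13775.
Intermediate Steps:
P(u, H) = u + u**2 (P(u, H) = u**2 + u = u + u**2)
c(j, b) = -3 + b + j
Q(n, k) = -221/58
Q(c(-12, 9), P(4, 2)) + 13779 = -221/58 + 13779 = 798961/58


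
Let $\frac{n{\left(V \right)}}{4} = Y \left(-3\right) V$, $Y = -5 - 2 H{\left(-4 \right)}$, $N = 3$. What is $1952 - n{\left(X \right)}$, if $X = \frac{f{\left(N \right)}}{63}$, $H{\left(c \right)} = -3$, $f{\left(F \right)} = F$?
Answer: $\frac{13668}{7} \approx 1952.6$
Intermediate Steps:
$Y = 1$ ($Y = -5 - -6 = -5 + 6 = 1$)
$X = \frac{1}{21}$ ($X = \frac{3}{63} = 3 \cdot \frac{1}{63} = \frac{1}{21} \approx 0.047619$)
$n{\left(V \right)} = - 12 V$ ($n{\left(V \right)} = 4 \cdot 1 \left(-3\right) V = 4 \left(- 3 V\right) = - 12 V$)
$1952 - n{\left(X \right)} = 1952 - \left(-12\right) \frac{1}{21} = 1952 - - \frac{4}{7} = 1952 + \frac{4}{7} = \frac{13668}{7}$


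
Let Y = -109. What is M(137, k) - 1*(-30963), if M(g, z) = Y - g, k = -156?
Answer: 30717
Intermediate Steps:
M(g, z) = -109 - g
M(137, k) - 1*(-30963) = (-109 - 1*137) - 1*(-30963) = (-109 - 137) + 30963 = -246 + 30963 = 30717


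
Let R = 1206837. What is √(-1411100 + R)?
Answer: I*√204263 ≈ 451.95*I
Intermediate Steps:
√(-1411100 + R) = √(-1411100 + 1206837) = √(-204263) = I*√204263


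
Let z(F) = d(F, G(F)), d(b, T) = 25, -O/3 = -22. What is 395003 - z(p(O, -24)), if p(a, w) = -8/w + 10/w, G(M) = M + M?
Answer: 394978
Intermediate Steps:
O = 66 (O = -3*(-22) = 66)
G(M) = 2*M
p(a, w) = 2/w
z(F) = 25
395003 - z(p(O, -24)) = 395003 - 1*25 = 395003 - 25 = 394978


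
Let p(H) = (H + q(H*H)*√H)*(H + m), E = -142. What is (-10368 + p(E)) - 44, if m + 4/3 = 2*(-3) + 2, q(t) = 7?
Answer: 31528/3 - 3094*I*√142/3 ≈ 10509.0 - 12290.0*I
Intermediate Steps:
m = -16/3 (m = -4/3 + (2*(-3) + 2) = -4/3 + (-6 + 2) = -4/3 - 4 = -16/3 ≈ -5.3333)
p(H) = (-16/3 + H)*(H + 7*√H) (p(H) = (H + 7*√H)*(H - 16/3) = (H + 7*√H)*(-16/3 + H) = (-16/3 + H)*(H + 7*√H))
(-10368 + p(E)) - 44 = (-10368 + ((-142)² + 7*(-142)^(3/2) - 112*I*√142/3 - 16/3*(-142))) - 44 = (-10368 + (20164 + 7*(-142*I*√142) - 112*I*√142/3 + 2272/3)) - 44 = (-10368 + (20164 - 994*I*√142 - 112*I*√142/3 + 2272/3)) - 44 = (-10368 + (62764/3 - 3094*I*√142/3)) - 44 = (31660/3 - 3094*I*√142/3) - 44 = 31528/3 - 3094*I*√142/3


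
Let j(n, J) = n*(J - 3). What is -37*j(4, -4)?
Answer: 1036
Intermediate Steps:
j(n, J) = n*(-3 + J)
-37*j(4, -4) = -148*(-3 - 4) = -148*(-7) = -37*(-28) = 1036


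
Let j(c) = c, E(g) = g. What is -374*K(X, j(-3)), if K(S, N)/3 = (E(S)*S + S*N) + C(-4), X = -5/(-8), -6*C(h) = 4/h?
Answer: 47311/32 ≈ 1478.5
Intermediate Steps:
C(h) = -2/(3*h)
X = 5/8 (X = -5*(-1/8) = 5/8 ≈ 0.62500)
K(S, N) = 1/2 + 3*S**2 + 3*N*S (K(S, N) = 3*((S*S + S*N) - 2/3/(-4)) = 3*((S**2 + N*S) - 2/3*(-1/4)) = 3*((S**2 + N*S) + 1/6) = 3*(1/6 + S**2 + N*S) = 1/2 + 3*S**2 + 3*N*S)
-374*K(X, j(-3)) = -374*(1/2 + 3*(5/8)**2 + 3*(-3)*(5/8)) = -374*(1/2 + 3*(25/64) - 45/8) = -374*(1/2 + 75/64 - 45/8) = -374*(-253/64) = 47311/32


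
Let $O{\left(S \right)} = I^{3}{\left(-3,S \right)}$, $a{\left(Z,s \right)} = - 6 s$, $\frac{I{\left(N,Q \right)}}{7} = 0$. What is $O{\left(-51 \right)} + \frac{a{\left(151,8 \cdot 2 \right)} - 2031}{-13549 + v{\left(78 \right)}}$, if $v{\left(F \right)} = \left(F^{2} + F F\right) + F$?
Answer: $\frac{2127}{1303} \approx 1.6324$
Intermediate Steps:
$I{\left(N,Q \right)} = 0$ ($I{\left(N,Q \right)} = 7 \cdot 0 = 0$)
$v{\left(F \right)} = F + 2 F^{2}$ ($v{\left(F \right)} = \left(F^{2} + F^{2}\right) + F = 2 F^{2} + F = F + 2 F^{2}$)
$O{\left(S \right)} = 0$ ($O{\left(S \right)} = 0^{3} = 0$)
$O{\left(-51 \right)} + \frac{a{\left(151,8 \cdot 2 \right)} - 2031}{-13549 + v{\left(78 \right)}} = 0 + \frac{- 6 \cdot 8 \cdot 2 - 2031}{-13549 + 78 \left(1 + 2 \cdot 78\right)} = 0 + \frac{\left(-6\right) 16 - 2031}{-13549 + 78 \left(1 + 156\right)} = 0 + \frac{-96 - 2031}{-13549 + 78 \cdot 157} = 0 - \frac{2127}{-13549 + 12246} = 0 - \frac{2127}{-1303} = 0 - - \frac{2127}{1303} = 0 + \frac{2127}{1303} = \frac{2127}{1303}$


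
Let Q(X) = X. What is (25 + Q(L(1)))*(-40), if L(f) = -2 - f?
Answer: -880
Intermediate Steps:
(25 + Q(L(1)))*(-40) = (25 + (-2 - 1*1))*(-40) = (25 + (-2 - 1))*(-40) = (25 - 3)*(-40) = 22*(-40) = -880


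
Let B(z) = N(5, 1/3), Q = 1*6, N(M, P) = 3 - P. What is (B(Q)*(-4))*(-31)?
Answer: 992/3 ≈ 330.67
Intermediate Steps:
Q = 6
B(z) = 8/3 (B(z) = 3 - 1/3 = 8/3)
(B(Q)*(-4))*(-31) = ((8/3)*(-4))*(-31) = -32/3*(-31) = 992/3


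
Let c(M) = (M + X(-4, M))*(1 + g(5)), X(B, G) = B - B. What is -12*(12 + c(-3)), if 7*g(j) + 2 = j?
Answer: -648/7 ≈ -92.571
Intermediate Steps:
g(j) = -2/7 + j/7
X(B, G) = 0
c(M) = 10*M/7 (c(M) = (M + 0)*(1 + (-2/7 + (⅐)*5)) = M*(1 + (-2/7 + 5/7)) = M*(1 + 3/7) = M*(10/7) = 10*M/7)
-12*(12 + c(-3)) = -12*(12 + (10/7)*(-3)) = -12*(12 - 30/7) = -12*54/7 = -648/7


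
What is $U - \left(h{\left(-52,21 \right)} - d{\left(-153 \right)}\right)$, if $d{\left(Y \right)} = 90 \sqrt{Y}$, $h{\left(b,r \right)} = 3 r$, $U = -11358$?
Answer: $-11421 + 270 i \sqrt{17} \approx -11421.0 + 1113.2 i$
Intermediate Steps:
$U - \left(h{\left(-52,21 \right)} - d{\left(-153 \right)}\right) = -11358 - \left(3 \cdot 21 - 90 \sqrt{-153}\right) = -11358 - \left(63 - 90 \cdot 3 i \sqrt{17}\right) = -11358 - \left(63 - 270 i \sqrt{17}\right) = -11421 + 270 i \sqrt{17}$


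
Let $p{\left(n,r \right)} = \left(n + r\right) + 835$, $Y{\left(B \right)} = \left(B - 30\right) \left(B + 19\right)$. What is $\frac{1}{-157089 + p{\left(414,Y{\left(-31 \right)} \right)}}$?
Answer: $- \frac{1}{155108} \approx -6.4471 \cdot 10^{-6}$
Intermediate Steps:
$Y{\left(B \right)} = \left(-30 + B\right) \left(19 + B\right)$
$p{\left(n,r \right)} = 835 + n + r$
$\frac{1}{-157089 + p{\left(414,Y{\left(-31 \right)} \right)}} = \frac{1}{-157089 + \left(835 + 414 - \left(229 - 961\right)\right)} = \frac{1}{-157089 + \left(835 + 414 + \left(-570 + 961 + 341\right)\right)} = \frac{1}{-157089 + \left(835 + 414 + 732\right)} = \frac{1}{-157089 + 1981} = \frac{1}{-155108} = - \frac{1}{155108}$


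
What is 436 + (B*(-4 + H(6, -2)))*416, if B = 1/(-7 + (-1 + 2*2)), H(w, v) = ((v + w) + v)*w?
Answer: -396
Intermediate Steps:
H(w, v) = w*(w + 2*v) (H(w, v) = (w + 2*v)*w = w*(w + 2*v))
B = -¼ (B = 1/(-7 + (-1 + 4)) = 1/(-7 + 3) = 1/(-4) = -¼ ≈ -0.25000)
436 + (B*(-4 + H(6, -2)))*416 = 436 - (-4 + 6*(6 + 2*(-2)))/4*416 = 436 - (-4 + 6*(6 - 4))/4*416 = 436 - (-4 + 6*2)/4*416 = 436 - (-4 + 12)/4*416 = 436 - ¼*8*416 = 436 - 2*416 = 436 - 832 = -396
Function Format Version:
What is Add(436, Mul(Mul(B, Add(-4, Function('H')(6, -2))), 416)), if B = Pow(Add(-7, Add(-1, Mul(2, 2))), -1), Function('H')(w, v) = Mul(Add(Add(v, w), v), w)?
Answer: -396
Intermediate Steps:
Function('H')(w, v) = Mul(w, Add(w, Mul(2, v))) (Function('H')(w, v) = Mul(Add(w, Mul(2, v)), w) = Mul(w, Add(w, Mul(2, v))))
B = Rational(-1, 4) (B = Pow(Add(-7, Add(-1, 4)), -1) = Pow(Add(-7, 3), -1) = Pow(-4, -1) = Rational(-1, 4) ≈ -0.25000)
Add(436, Mul(Mul(B, Add(-4, Function('H')(6, -2))), 416)) = Add(436, Mul(Mul(Rational(-1, 4), Add(-4, Mul(6, Add(6, Mul(2, -2))))), 416)) = Add(436, Mul(Mul(Rational(-1, 4), Add(-4, Mul(6, Add(6, -4)))), 416)) = Add(436, Mul(Mul(Rational(-1, 4), Add(-4, Mul(6, 2))), 416)) = Add(436, Mul(Mul(Rational(-1, 4), Add(-4, 12)), 416)) = Add(436, Mul(Mul(Rational(-1, 4), 8), 416)) = Add(436, Mul(-2, 416)) = Add(436, -832) = -396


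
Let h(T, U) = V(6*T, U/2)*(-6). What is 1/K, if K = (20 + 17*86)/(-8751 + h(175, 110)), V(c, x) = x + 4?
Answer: -3035/494 ≈ -6.1437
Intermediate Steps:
V(c, x) = 4 + x
h(T, U) = -24 - 3*U (h(T, U) = (4 + U/2)*(-6) = -24 - 3*U)
K = -494/3035 (K = (20 + 17*86)/(-8751 + (-24 - 3*110)) = (20 + 1462)/(-8751 + (-24 - 330)) = 1482/(-8751 - 354) = 1482/(-9105) = 1482*(-1/9105) = -494/3035 ≈ -0.16277)
1/K = 1/(-494/3035) = -3035/494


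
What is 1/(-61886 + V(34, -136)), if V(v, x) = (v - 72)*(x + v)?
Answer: -1/58010 ≈ -1.7238e-5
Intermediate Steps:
V(v, x) = (-72 + v)*(v + x)
1/(-61886 + V(34, -136)) = 1/(-61886 + (34**2 - 72*34 - 72*(-136) + 34*(-136))) = 1/(-61886 + (1156 - 2448 + 9792 - 4624)) = 1/(-61886 + 3876) = 1/(-58010) = -1/58010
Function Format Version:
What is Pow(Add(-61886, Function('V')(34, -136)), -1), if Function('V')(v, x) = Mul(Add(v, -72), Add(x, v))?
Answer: Rational(-1, 58010) ≈ -1.7238e-5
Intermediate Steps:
Function('V')(v, x) = Mul(Add(-72, v), Add(v, x))
Pow(Add(-61886, Function('V')(34, -136)), -1) = Pow(Add(-61886, Add(Pow(34, 2), Mul(-72, 34), Mul(-72, -136), Mul(34, -136))), -1) = Pow(Add(-61886, Add(1156, -2448, 9792, -4624)), -1) = Pow(Add(-61886, 3876), -1) = Pow(-58010, -1) = Rational(-1, 58010)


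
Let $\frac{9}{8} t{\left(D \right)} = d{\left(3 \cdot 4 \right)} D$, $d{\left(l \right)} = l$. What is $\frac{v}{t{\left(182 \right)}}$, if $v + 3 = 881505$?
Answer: $\frac{1322253}{2912} \approx 454.07$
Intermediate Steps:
$v = 881502$ ($v = -3 + 881505 = 881502$)
$t{\left(D \right)} = \frac{32 D}{3}$ ($t{\left(D \right)} = \frac{8 \cdot 3 \cdot 4 D}{9} = \frac{8 \cdot 12 D}{9} = \frac{32 D}{3}$)
$\frac{v}{t{\left(182 \right)}} = \frac{881502}{\frac{32}{3} \cdot 182} = \frac{881502}{\frac{5824}{3}} = 881502 \cdot \frac{3}{5824} = \frac{1322253}{2912}$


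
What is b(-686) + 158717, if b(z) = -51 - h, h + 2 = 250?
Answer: 158418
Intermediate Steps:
h = 248 (h = -2 + 250 = 248)
b(z) = -299 (b(z) = -51 - 1*248 = -51 - 248 = -299)
b(-686) + 158717 = -299 + 158717 = 158418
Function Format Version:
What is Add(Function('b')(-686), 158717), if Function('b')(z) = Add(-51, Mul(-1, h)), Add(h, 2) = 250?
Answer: 158418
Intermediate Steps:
h = 248 (h = Add(-2, 250) = 248)
Function('b')(z) = -299 (Function('b')(z) = Add(-51, Mul(-1, 248)) = Add(-51, -248) = -299)
Add(Function('b')(-686), 158717) = Add(-299, 158717) = 158418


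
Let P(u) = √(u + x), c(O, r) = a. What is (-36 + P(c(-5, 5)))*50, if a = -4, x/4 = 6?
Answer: -1800 + 100*√5 ≈ -1576.4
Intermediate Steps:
x = 24 (x = 4*6 = 24)
c(O, r) = -4
P(u) = √(24 + u) (P(u) = √(u + 24) = √(24 + u))
(-36 + P(c(-5, 5)))*50 = (-36 + √(24 - 4))*50 = (-36 + √20)*50 = (-36 + 2*√5)*50 = -1800 + 100*√5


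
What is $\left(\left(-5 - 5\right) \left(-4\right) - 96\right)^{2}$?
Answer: $3136$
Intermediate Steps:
$\left(\left(-5 - 5\right) \left(-4\right) - 96\right)^{2} = \left(\left(-10\right) \left(-4\right) - 96\right)^{2} = \left(40 - 96\right)^{2} = \left(-56\right)^{2} = 3136$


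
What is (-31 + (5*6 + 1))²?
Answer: 0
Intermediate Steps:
(-31 + (5*6 + 1))² = (-31 + (30 + 1))² = (-31 + 31)² = 0² = 0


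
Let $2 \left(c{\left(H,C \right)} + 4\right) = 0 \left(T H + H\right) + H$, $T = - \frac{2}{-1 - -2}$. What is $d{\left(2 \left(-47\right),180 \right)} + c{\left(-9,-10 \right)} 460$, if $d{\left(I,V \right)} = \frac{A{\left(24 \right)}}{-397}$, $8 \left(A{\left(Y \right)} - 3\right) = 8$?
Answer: $- \frac{1552274}{397} \approx -3910.0$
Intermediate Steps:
$A{\left(Y \right)} = 4$ ($A{\left(Y \right)} = 3 + \frac{1}{8} \cdot 8 = 3 + 1 = 4$)
$T = -2$ ($T = - \frac{2}{-1 + 2} = - \frac{2}{1} = \left(-2\right) 1 = -2$)
$d{\left(I,V \right)} = - \frac{4}{397}$ ($d{\left(I,V \right)} = \frac{4}{-397} = 4 \left(- \frac{1}{397}\right) = - \frac{4}{397}$)
$c{\left(H,C \right)} = -4 + \frac{H}{2}$ ($c{\left(H,C \right)} = -4 + \frac{0 \left(- 2 H + H\right) + H}{2} = -4 + \frac{0 \left(- H\right) + H}{2} = -4 + \frac{0 + H}{2} = -4 + \frac{H}{2}$)
$d{\left(2 \left(-47\right),180 \right)} + c{\left(-9,-10 \right)} 460 = - \frac{4}{397} + \left(-4 + \frac{1}{2} \left(-9\right)\right) 460 = - \frac{4}{397} + \left(-4 - \frac{9}{2}\right) 460 = - \frac{4}{397} - 3910 = - \frac{1552274}{397}$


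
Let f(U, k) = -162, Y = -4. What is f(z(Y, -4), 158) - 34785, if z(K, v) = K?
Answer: -34947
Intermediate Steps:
f(z(Y, -4), 158) - 34785 = -162 - 34785 = -34947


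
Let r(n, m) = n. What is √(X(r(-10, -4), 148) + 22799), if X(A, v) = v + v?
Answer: √23095 ≈ 151.97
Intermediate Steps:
X(A, v) = 2*v
√(X(r(-10, -4), 148) + 22799) = √(2*148 + 22799) = √(296 + 22799) = √23095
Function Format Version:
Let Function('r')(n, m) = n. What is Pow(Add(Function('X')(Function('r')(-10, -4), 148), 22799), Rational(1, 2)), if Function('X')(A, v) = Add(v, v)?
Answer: Pow(23095, Rational(1, 2)) ≈ 151.97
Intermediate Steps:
Function('X')(A, v) = Mul(2, v)
Pow(Add(Function('X')(Function('r')(-10, -4), 148), 22799), Rational(1, 2)) = Pow(Add(Mul(2, 148), 22799), Rational(1, 2)) = Pow(Add(296, 22799), Rational(1, 2)) = Pow(23095, Rational(1, 2))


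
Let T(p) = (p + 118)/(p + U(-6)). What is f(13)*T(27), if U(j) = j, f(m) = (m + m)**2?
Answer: 98020/21 ≈ 4667.6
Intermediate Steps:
f(m) = 4*m**2 (f(m) = (2*m)**2 = 4*m**2)
T(p) = (118 + p)/(-6 + p) (T(p) = (p + 118)/(p - 6) = (118 + p)/(-6 + p))
f(13)*T(27) = (4*13**2)*((118 + 27)/(-6 + 27)) = (4*169)*(145/21) = 676*((1/21)*145) = 676*(145/21) = 98020/21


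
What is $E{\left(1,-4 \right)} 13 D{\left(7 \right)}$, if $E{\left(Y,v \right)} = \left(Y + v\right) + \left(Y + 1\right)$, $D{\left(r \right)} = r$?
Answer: $-91$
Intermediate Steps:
$E{\left(Y,v \right)} = 1 + v + 2 Y$ ($E{\left(Y,v \right)} = \left(Y + v\right) + \left(1 + Y\right) = 1 + v + 2 Y$)
$E{\left(1,-4 \right)} 13 D{\left(7 \right)} = \left(1 - 4 + 2 \cdot 1\right) 13 \cdot 7 = \left(1 - 4 + 2\right) 13 \cdot 7 = \left(-1\right) 13 \cdot 7 = \left(-13\right) 7 = -91$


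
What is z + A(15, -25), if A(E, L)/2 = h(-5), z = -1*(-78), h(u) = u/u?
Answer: 80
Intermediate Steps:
h(u) = 1
z = 78
A(E, L) = 2 (A(E, L) = 2*1 = 2)
z + A(15, -25) = 78 + 2 = 80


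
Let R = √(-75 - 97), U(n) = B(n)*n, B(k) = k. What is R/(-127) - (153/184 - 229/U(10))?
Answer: 6709/4600 - 2*I*√43/127 ≈ 1.4585 - 0.10327*I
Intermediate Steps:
U(n) = n² (U(n) = n*n = n²)
R = 2*I*√43 (R = √(-172) = 2*I*√43 ≈ 13.115*I)
R/(-127) - (153/184 - 229/U(10)) = (2*I*√43)/(-127) - (153/184 - 229/(10²)) = (2*I*√43)*(-1/127) - (153*(1/184) - 229/100) = -2*I*√43/127 - (153/184 - 229*1/100) = -2*I*√43/127 - (153/184 - 229/100) = -2*I*√43/127 - 1*(-6709/4600) = -2*I*√43/127 + 6709/4600 = 6709/4600 - 2*I*√43/127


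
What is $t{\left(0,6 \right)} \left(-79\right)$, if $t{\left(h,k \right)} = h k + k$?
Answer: $-474$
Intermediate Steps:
$t{\left(h,k \right)} = k + h k$
$t{\left(0,6 \right)} \left(-79\right) = 6 \left(1 + 0\right) \left(-79\right) = 6 \cdot 1 \left(-79\right) = 6 \left(-79\right) = -474$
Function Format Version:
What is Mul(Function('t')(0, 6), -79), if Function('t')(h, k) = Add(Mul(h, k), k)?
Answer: -474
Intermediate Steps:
Function('t')(h, k) = Add(k, Mul(h, k))
Mul(Function('t')(0, 6), -79) = Mul(Mul(6, Add(1, 0)), -79) = Mul(Mul(6, 1), -79) = Mul(6, -79) = -474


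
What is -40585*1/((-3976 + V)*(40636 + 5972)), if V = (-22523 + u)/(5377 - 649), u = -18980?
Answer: 7995245/36587340202 ≈ 0.00021852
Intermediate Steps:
V = -41503/4728 (V = (-22523 - 18980)/(5377 - 649) = -41503/4728 ≈ -8.7781)
-40585*1/((-3976 + V)*(40636 + 5972)) = -40585*1/((-3976 - 41503/4728)*(40636 + 5972)) = -40585/(46608*(-18840031/4728)) = -40585/(-36587340202/197) = -40585*(-197/36587340202) = 7995245/36587340202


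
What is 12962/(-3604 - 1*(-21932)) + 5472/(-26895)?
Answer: 41387029/82155260 ≈ 0.50377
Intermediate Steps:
12962/(-3604 - 1*(-21932)) + 5472/(-26895) = 12962/(-3604 + 21932) + 5472*(-1/26895) = 12962/18328 - 1824/8965 = 12962*(1/18328) - 1824/8965 = 6481/9164 - 1824/8965 = 41387029/82155260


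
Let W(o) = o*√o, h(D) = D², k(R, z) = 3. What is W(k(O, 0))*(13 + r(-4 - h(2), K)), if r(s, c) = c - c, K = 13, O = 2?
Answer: 39*√3 ≈ 67.550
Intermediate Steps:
W(o) = o^(3/2)
r(s, c) = 0
W(k(O, 0))*(13 + r(-4 - h(2), K)) = 3^(3/2)*(13 + 0) = (3*√3)*13 = 39*√3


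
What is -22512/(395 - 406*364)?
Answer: 22512/147389 ≈ 0.15274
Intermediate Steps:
-22512/(395 - 406*364) = -22512/(395 - 147784) = -22512/(-147389) = -22512*(-1/147389) = 22512/147389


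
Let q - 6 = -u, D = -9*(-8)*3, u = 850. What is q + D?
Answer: -628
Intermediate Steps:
D = 216 (D = 72*3 = 216)
q = -844 (q = 6 - 1*850 = 6 - 850 = -844)
q + D = -844 + 216 = -628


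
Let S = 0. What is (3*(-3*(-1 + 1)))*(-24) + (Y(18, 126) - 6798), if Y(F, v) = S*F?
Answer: -6798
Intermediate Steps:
Y(F, v) = 0 (Y(F, v) = 0*F = 0)
(3*(-3*(-1 + 1)))*(-24) + (Y(18, 126) - 6798) = (3*(-3*(-1 + 1)))*(-24) + (0 - 6798) = (3*(-3*0))*(-24) - 6798 = (3*0)*(-24) - 6798 = 0*(-24) - 6798 = 0 - 6798 = -6798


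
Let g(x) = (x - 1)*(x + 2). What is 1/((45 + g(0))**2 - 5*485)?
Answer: -1/576 ≈ -0.0017361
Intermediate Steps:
g(x) = (-1 + x)*(2 + x)
1/((45 + g(0))**2 - 5*485) = 1/((45 + (-2 + 0 + 0**2))**2 - 5*485) = 1/((45 + (-2 + 0 + 0))**2 - 2425) = 1/((45 - 2)**2 - 2425) = 1/(43**2 - 2425) = 1/(1849 - 2425) = 1/(-576) = -1/576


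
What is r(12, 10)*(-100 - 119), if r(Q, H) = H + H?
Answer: -4380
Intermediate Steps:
r(Q, H) = 2*H
r(12, 10)*(-100 - 119) = (2*10)*(-100 - 119) = 20*(-219) = -4380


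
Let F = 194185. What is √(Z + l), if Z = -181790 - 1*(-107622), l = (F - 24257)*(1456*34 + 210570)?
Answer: 6*√1227605014 ≈ 2.1022e+5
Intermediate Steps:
l = 44193854672 (l = (194185 - 24257)*(1456*34 + 210570) = 169928*(49504 + 210570) = 169928*260074 = 44193854672)
Z = -74168 (Z = -181790 + 107622 = -74168)
√(Z + l) = √(-74168 + 44193854672) = √44193780504 = 6*√1227605014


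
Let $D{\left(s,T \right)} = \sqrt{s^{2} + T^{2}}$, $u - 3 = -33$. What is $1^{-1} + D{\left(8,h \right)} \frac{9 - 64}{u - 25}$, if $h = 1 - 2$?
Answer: $1 + \sqrt{65} \approx 9.0623$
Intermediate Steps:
$u = -30$ ($u = 3 - 33 = -30$)
$h = -1$ ($h = 1 - 2 = -1$)
$D{\left(s,T \right)} = \sqrt{T^{2} + s^{2}}$
$1^{-1} + D{\left(8,h \right)} \frac{9 - 64}{u - 25} = 1^{-1} + \sqrt{\left(-1\right)^{2} + 8^{2}} \frac{9 - 64}{-30 - 25} = 1 + \sqrt{1 + 64} \left(- \frac{55}{-55}\right) = 1 + \sqrt{65} \left(\left(-55\right) \left(- \frac{1}{55}\right)\right) = 1 + \sqrt{65} \cdot 1 = 1 + \sqrt{65}$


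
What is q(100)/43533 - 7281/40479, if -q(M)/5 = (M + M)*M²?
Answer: -135035654591/587390769 ≈ -229.89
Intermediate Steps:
q(M) = -10*M³ (q(M) = -5*(M + M)*M² = -5*2*M*M² = -10*M³)
q(100)/43533 - 7281/40479 = -10*100³/43533 - 7281/40479 = -10*1000000*(1/43533) - 7281*1/40479 = -10000000*1/43533 - 2427/13493 = -10000000/43533 - 2427/13493 = -135035654591/587390769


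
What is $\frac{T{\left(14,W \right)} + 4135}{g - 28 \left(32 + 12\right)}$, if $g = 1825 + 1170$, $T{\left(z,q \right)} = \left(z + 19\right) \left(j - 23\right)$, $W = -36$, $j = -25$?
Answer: $\frac{2551}{1763} \approx 1.447$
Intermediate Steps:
$T{\left(z,q \right)} = -912 - 48 z$ ($T{\left(z,q \right)} = \left(z + 19\right) \left(-25 - 23\right) = \left(19 + z\right) \left(-48\right) = -912 - 48 z$)
$g = 2995$
$\frac{T{\left(14,W \right)} + 4135}{g - 28 \left(32 + 12\right)} = \frac{\left(-912 - 672\right) + 4135}{2995 - 28 \left(32 + 12\right)} = \frac{\left(-912 - 672\right) + 4135}{2995 - 1232} = \frac{-1584 + 4135}{2995 - 1232} = \frac{2551}{1763}$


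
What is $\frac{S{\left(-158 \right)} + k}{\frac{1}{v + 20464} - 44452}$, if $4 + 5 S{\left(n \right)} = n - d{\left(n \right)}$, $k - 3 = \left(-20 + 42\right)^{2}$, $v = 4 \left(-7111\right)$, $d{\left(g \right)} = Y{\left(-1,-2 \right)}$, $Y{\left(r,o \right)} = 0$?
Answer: $- \frac{3627708}{354726961} \approx -0.010227$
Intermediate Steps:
$d{\left(g \right)} = 0$
$v = -28444$
$k = 487$ ($k = 3 + \left(-20 + 42\right)^{2} = 3 + 22^{2} = 3 + 484 = 487$)
$S{\left(n \right)} = - \frac{4}{5} + \frac{n}{5}$ ($S{\left(n \right)} = - \frac{4}{5} + \frac{n - 0}{5} = - \frac{4}{5} + \frac{n + 0}{5} = - \frac{4}{5} + \frac{n}{5}$)
$\frac{S{\left(-158 \right)} + k}{\frac{1}{v + 20464} - 44452} = \frac{\left(- \frac{4}{5} + \frac{1}{5} \left(-158\right)\right) + 487}{\frac{1}{-28444 + 20464} - 44452} = \frac{\left(- \frac{4}{5} - \frac{158}{5}\right) + 487}{\frac{1}{-7980} - 44452} = \frac{- \frac{162}{5} + 487}{- \frac{1}{7980} - 44452} = \frac{2273}{5 \left(- \frac{354726961}{7980}\right)} = \frac{2273}{5} \left(- \frac{7980}{354726961}\right) = - \frac{3627708}{354726961}$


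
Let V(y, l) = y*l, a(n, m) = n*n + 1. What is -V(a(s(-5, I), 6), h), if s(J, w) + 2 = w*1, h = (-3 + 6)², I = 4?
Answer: -45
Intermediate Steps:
h = 9 (h = 3² = 9)
s(J, w) = -2 + w (s(J, w) = -2 + w*1 = -2 + w)
a(n, m) = 1 + n² (a(n, m) = n² + 1 = 1 + n²)
V(y, l) = l*y
-V(a(s(-5, I), 6), h) = -9*(1 + (-2 + 4)²) = -9*(1 + 2²) = -9*(1 + 4) = -9*5 = -1*45 = -45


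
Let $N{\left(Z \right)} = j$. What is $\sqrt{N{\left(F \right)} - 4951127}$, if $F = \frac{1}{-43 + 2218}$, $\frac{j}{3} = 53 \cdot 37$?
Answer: $2 i \sqrt{1236311} \approx 2223.8 i$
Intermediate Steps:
$j = 5883$ ($j = 3 \cdot 53 \cdot 37 = 3 \cdot 1961 = 5883$)
$F = \frac{1}{2175} \approx 0.00045977$
$N{\left(Z \right)} = 5883$
$\sqrt{N{\left(F \right)} - 4951127} = \sqrt{5883 - 4951127} = \sqrt{-4945244} = 2 i \sqrt{1236311}$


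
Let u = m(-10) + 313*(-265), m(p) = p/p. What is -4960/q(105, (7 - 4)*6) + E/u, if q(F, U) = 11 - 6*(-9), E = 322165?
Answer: -86468593/1078272 ≈ -80.192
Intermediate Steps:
m(p) = 1
q(F, U) = 65 (q(F, U) = 11 + 54 = 65)
u = -82944 (u = 1 + 313*(-265) = 1 - 82945 = -82944)
-4960/q(105, (7 - 4)*6) + E/u = -4960/65 + 322165/(-82944) = -4960*1/65 + 322165*(-1/82944) = -992/13 - 322165/82944 = -86468593/1078272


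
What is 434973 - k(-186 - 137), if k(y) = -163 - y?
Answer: 434813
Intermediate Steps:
434973 - k(-186 - 137) = 434973 - (-163 - (-186 - 137)) = 434973 - (-163 - 1*(-323)) = 434973 - (-163 + 323) = 434973 - 1*160 = 434973 - 160 = 434813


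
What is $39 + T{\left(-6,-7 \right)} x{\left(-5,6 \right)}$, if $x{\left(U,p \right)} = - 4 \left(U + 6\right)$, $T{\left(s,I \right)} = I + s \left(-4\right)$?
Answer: $-29$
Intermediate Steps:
$T{\left(s,I \right)} = I - 4 s$
$x{\left(U,p \right)} = -24 - 4 U$ ($x{\left(U,p \right)} = - 4 \left(6 + U\right) = -24 - 4 U$)
$39 + T{\left(-6,-7 \right)} x{\left(-5,6 \right)} = 39 + \left(-7 - -24\right) \left(-24 - -20\right) = 39 + \left(-7 + 24\right) \left(-24 + 20\right) = 39 + 17 \left(-4\right) = 39 - 68 = -29$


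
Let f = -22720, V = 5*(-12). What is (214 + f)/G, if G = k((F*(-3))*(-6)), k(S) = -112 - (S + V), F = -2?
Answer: 11253/8 ≈ 1406.6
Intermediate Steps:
V = -60
k(S) = -52 - S (k(S) = -112 - (S - 60) = -112 - (-60 + S) = -112 + (60 - S) = -52 - S)
G = -16 (G = -52 - (-2*(-3))*(-6) = -52 - 6*(-6) = -52 - 1*(-36) = -52 + 36 = -16)
(214 + f)/G = (214 - 22720)/(-16) = -22506*(-1/16) = 11253/8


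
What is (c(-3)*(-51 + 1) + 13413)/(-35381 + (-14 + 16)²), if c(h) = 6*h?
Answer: -14313/35377 ≈ -0.40458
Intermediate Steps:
(c(-3)*(-51 + 1) + 13413)/(-35381 + (-14 + 16)²) = ((6*(-3))*(-51 + 1) + 13413)/(-35381 + (-14 + 16)²) = (-18*(-50) + 13413)/(-35381 + 2²) = (900 + 13413)/(-35381 + 4) = 14313/(-35377) = 14313*(-1/35377) = -14313/35377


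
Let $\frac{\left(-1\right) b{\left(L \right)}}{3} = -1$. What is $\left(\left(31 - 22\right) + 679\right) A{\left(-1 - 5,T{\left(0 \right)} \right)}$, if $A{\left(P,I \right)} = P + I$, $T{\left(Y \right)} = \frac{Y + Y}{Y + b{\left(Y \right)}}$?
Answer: $-4128$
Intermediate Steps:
$b{\left(L \right)} = 3$ ($b{\left(L \right)} = \left(-3\right) \left(-1\right) = 3$)
$T{\left(Y \right)} = \frac{2 Y}{3 + Y}$ ($T{\left(Y \right)} = \frac{Y + Y}{Y + 3} = \frac{2 Y}{3 + Y}$)
$A{\left(P,I \right)} = I + P$
$\left(\left(31 - 22\right) + 679\right) A{\left(-1 - 5,T{\left(0 \right)} \right)} = \left(\left(31 - 22\right) + 679\right) \left(2 \cdot 0 \frac{1}{3 + 0} - 6\right) = \left(9 + 679\right) \left(2 \cdot 0 \cdot \frac{1}{3} - 6\right) = 688 \left(2 \cdot 0 \cdot \frac{1}{3} - 6\right) = 688 \left(0 - 6\right) = 688 \left(-6\right) = -4128$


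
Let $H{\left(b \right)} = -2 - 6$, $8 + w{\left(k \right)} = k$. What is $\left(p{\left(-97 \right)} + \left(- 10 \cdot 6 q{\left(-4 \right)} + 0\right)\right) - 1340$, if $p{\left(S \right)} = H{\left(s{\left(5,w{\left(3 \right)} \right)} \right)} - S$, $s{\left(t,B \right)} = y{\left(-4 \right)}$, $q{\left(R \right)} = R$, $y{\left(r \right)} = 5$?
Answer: $-1011$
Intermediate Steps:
$w{\left(k \right)} = -8 + k$
$s{\left(t,B \right)} = 5$
$H{\left(b \right)} = -8$ ($H{\left(b \right)} = -2 - 6 = -8$)
$p{\left(S \right)} = -8 - S$
$\left(p{\left(-97 \right)} + \left(- 10 \cdot 6 q{\left(-4 \right)} + 0\right)\right) - 1340 = \left(\left(-8 - -97\right) + \left(- 10 \cdot 6 \left(-4\right) + 0\right)\right) - 1340 = \left(\left(-8 + 97\right) + \left(\left(-10\right) \left(-24\right) + 0\right)\right) - 1340 = \left(89 + \left(240 + 0\right)\right) - 1340 = \left(89 + 240\right) - 1340 = 329 - 1340 = -1011$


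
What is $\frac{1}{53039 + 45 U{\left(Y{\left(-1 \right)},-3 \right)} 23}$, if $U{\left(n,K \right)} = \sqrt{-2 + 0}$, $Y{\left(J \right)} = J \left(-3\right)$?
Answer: $\frac{53039}{2815277971} - \frac{1035 i \sqrt{2}}{2815277971} \approx 1.884 \cdot 10^{-5} - 5.1992 \cdot 10^{-7} i$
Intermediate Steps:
$Y{\left(J \right)} = - 3 J$
$U{\left(n,K \right)} = i \sqrt{2}$ ($U{\left(n,K \right)} = \sqrt{-2} = i \sqrt{2}$)
$\frac{1}{53039 + 45 U{\left(Y{\left(-1 \right)},-3 \right)} 23} = \frac{1}{53039 + 45 i \sqrt{2} \cdot 23} = \frac{1}{53039 + 1035 i \sqrt{2}}$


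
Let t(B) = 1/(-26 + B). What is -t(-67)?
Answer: 1/93 ≈ 0.010753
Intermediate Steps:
-t(-67) = -1/(-26 - 67) = -1/(-93) = -1*(-1/93) = 1/93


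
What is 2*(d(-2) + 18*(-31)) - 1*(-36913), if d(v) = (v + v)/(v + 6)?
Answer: 35795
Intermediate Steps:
d(v) = 2*v/(6 + v) (d(v) = (2*v)/(6 + v) = 2*v/(6 + v))
2*(d(-2) + 18*(-31)) - 1*(-36913) = 2*(2*(-2)/(6 - 2) + 18*(-31)) - 1*(-36913) = 2*(2*(-2)/4 - 558) + 36913 = 2*(2*(-2)*(1/4) - 558) + 36913 = 2*(-1 - 558) + 36913 = 2*(-559) + 36913 = -1118 + 36913 = 35795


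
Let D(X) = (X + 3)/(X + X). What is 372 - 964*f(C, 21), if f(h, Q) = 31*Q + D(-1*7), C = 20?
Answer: -4392272/7 ≈ -6.2747e+5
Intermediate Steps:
D(X) = (3 + X)/(2*X) (D(X) = (3 + X)/((2*X)) = (3 + X)*(1/(2*X)) = (3 + X)/(2*X))
f(h, Q) = 2/7 + 31*Q (f(h, Q) = 31*Q + (3 - 1*7)/(2*((-1*7))) = 31*Q + (½)*(3 - 7)/(-7) = 31*Q + (½)*(-⅐)*(-4) = 31*Q + 2/7 = 2/7 + 31*Q)
372 - 964*f(C, 21) = 372 - 964*(2/7 + 31*21) = 372 - 964*(2/7 + 651) = 372 - 964*4559/7 = 372 - 4394876/7 = -4392272/7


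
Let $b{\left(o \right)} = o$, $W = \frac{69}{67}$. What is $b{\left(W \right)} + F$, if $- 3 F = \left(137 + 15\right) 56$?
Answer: $- \frac{570097}{201} \approx -2836.3$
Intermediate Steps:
$W = \frac{69}{67}$ ($W = 69 \cdot \frac{1}{67} = \frac{69}{67} \approx 1.0299$)
$F = - \frac{8512}{3}$ ($F = - \frac{\left(137 + 15\right) 56}{3} = - \frac{152 \cdot 56}{3} = \left(- \frac{1}{3}\right) 8512 = - \frac{8512}{3} \approx -2837.3$)
$b{\left(W \right)} + F = \frac{69}{67} - \frac{8512}{3} = - \frac{570097}{201}$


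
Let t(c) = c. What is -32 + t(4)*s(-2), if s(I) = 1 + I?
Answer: -36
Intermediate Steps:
-32 + t(4)*s(-2) = -32 + 4*(1 - 2) = -32 + 4*(-1) = -32 - 4 = -36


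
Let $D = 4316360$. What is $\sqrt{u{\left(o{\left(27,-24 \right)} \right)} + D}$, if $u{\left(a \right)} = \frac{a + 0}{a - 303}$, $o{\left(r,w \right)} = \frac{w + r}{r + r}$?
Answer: $\frac{\sqrt{128347866713787}}{5453} \approx 2077.6$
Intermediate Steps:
$o{\left(r,w \right)} = \frac{r + w}{2 r}$
$u{\left(a \right)} = \frac{a}{-303 + a}$
$\sqrt{u{\left(o{\left(27,-24 \right)} \right)} + D} = \sqrt{\frac{\frac{1}{2} \cdot \frac{1}{27} \left(27 - 24\right)}{-303 + \frac{27 - 24}{2 \cdot 27}} + 4316360} = \sqrt{\frac{\frac{1}{2} \cdot \frac{1}{27} \cdot 3}{-303 + \frac{1}{2} \cdot \frac{1}{27} \cdot 3} + 4316360} = \sqrt{\frac{1}{18 \left(-303 + \frac{1}{18}\right)} + 4316360} = \sqrt{\frac{1}{18 \left(- \frac{5453}{18}\right)} + 4316360} = \sqrt{\frac{1}{18} \left(- \frac{18}{5453}\right) + 4316360} = \sqrt{- \frac{1}{5453} + 4316360} = \sqrt{\frac{23537111079}{5453}} = \frac{\sqrt{128347866713787}}{5453}$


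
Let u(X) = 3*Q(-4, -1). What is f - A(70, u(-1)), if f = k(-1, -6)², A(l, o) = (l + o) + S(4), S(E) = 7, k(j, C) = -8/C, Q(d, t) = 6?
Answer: -839/9 ≈ -93.222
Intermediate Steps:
u(X) = 18 (u(X) = 3*6 = 18)
A(l, o) = 7 + l + o (A(l, o) = (l + o) + 7 = 7 + l + o)
f = 16/9 (f = (-8/(-6))² = (-8*(-⅙))² = (4/3)² = 16/9 ≈ 1.7778)
f - A(70, u(-1)) = 16/9 - (7 + 70 + 18) = 16/9 - 1*95 = 16/9 - 95 = -839/9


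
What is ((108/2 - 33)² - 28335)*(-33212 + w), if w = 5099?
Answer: 784184022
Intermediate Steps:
((108/2 - 33)² - 28335)*(-33212 + w) = ((108/2 - 33)² - 28335)*(-33212 + 5099) = ((108*(½) - 33)² - 28335)*(-28113) = ((54 - 33)² - 28335)*(-28113) = (21² - 28335)*(-28113) = (441 - 28335)*(-28113) = -27894*(-28113) = 784184022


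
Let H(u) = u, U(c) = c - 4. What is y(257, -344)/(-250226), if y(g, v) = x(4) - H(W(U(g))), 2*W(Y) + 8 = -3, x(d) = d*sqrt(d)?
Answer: -27/500452 ≈ -5.3951e-5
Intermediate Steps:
U(c) = -4 + c
x(d) = d**(3/2)
W(Y) = -11/2 (W(Y) = -4 + (1/2)*(-3) = -4 - 3/2 = -11/2)
y(g, v) = 27/2 (y(g, v) = 4**(3/2) - 1*(-11/2) = 8 + 11/2 = 27/2)
y(257, -344)/(-250226) = (27/2)/(-250226) = (27/2)*(-1/250226) = -27/500452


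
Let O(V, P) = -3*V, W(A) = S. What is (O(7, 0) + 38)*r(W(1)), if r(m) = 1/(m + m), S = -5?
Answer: -17/10 ≈ -1.7000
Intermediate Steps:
W(A) = -5
r(m) = 1/(2*m)
(O(7, 0) + 38)*r(W(1)) = (-3*7 + 38)*((1/2)/(-5)) = (-21 + 38)*((1/2)*(-1/5)) = 17*(-1/10) = -17/10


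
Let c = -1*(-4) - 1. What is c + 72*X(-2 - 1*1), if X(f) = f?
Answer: -213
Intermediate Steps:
c = 3 (c = 4 - 1 = 3)
c + 72*X(-2 - 1*1) = 3 + 72*(-2 - 1*1) = 3 + 72*(-2 - 1) = 3 + 72*(-3) = 3 - 216 = -213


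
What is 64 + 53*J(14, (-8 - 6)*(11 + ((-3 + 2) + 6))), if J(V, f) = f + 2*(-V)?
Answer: -13292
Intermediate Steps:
J(V, f) = f - 2*V
64 + 53*J(14, (-8 - 6)*(11 + ((-3 + 2) + 6))) = 64 + 53*((-8 - 6)*(11 + ((-3 + 2) + 6)) - 2*14) = 64 + 53*(-14*(11 + (-1 + 6)) - 28) = 64 + 53*(-14*(11 + 5) - 28) = 64 + 53*(-14*16 - 28) = 64 + 53*(-224 - 28) = 64 + 53*(-252) = 64 - 13356 = -13292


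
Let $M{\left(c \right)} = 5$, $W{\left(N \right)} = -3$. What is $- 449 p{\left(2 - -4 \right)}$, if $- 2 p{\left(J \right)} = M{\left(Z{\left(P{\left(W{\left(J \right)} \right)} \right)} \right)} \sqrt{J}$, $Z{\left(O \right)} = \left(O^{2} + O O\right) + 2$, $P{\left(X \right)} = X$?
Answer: $\frac{2245 \sqrt{6}}{2} \approx 2749.6$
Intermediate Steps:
$Z{\left(O \right)} = 2 + 2 O^{2}$ ($Z{\left(O \right)} = \left(O^{2} + O^{2}\right) + 2 = 2 O^{2} + 2 = 2 + 2 O^{2}$)
$p{\left(J \right)} = - \frac{5 \sqrt{J}}{2}$
$- 449 p{\left(2 - -4 \right)} = - 449 \left(- \frac{5 \sqrt{2 - -4}}{2}\right) = - 449 \left(- \frac{5 \sqrt{2 + 4}}{2}\right) = - 449 \left(- \frac{5 \sqrt{6}}{2}\right) = \frac{2245 \sqrt{6}}{2}$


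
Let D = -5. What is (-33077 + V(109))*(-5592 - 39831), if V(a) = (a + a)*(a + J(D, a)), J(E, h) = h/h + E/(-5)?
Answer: 403310817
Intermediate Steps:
J(E, h) = 1 - E/5 (J(E, h) = 1 + E*(-⅕) = 1 - E/5)
V(a) = 2*a*(2 + a) (V(a) = (a + a)*(a + (1 - ⅕*(-5))) = (2*a)*(a + (1 + 1)) = (2*a)*(a + 2) = (2*a)*(2 + a) = 2*a*(2 + a))
(-33077 + V(109))*(-5592 - 39831) = (-33077 + 2*109*(2 + 109))*(-5592 - 39831) = (-33077 + 2*109*111)*(-45423) = (-33077 + 24198)*(-45423) = -8879*(-45423) = 403310817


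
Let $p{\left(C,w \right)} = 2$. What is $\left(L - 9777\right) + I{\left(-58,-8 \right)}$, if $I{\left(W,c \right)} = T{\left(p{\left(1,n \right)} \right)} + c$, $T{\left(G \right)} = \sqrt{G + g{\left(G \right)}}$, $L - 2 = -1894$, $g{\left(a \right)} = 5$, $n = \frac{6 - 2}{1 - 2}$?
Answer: $-11677 + \sqrt{7} \approx -11674.0$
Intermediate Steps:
$n = -4$ ($n = \frac{4}{-1} = 4 \left(-1\right) = -4$)
$L = -1892$ ($L = 2 - 1894 = -1892$)
$T{\left(G \right)} = \sqrt{5 + G}$ ($T{\left(G \right)} = \sqrt{G + 5} = \sqrt{5 + G}$)
$I{\left(W,c \right)} = c + \sqrt{7}$ ($I{\left(W,c \right)} = \sqrt{5 + 2} + c = \sqrt{7} + c = c + \sqrt{7}$)
$\left(L - 9777\right) + I{\left(-58,-8 \right)} = \left(-1892 - 9777\right) - \left(8 - \sqrt{7}\right) = -11669 - \left(8 - \sqrt{7}\right) = -11677 + \sqrt{7}$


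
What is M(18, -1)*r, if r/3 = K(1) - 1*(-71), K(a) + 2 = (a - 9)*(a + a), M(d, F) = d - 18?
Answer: 0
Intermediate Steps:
M(d, F) = -18 + d
K(a) = -2 + 2*a*(-9 + a) (K(a) = -2 + (a - 9)*(a + a) = -2 + (-9 + a)*(2*a) = -2 + 2*a*(-9 + a))
r = 159 (r = 3*((-2 - 18*1 + 2*1²) - 1*(-71)) = 3*((-2 - 18 + 2*1) + 71) = 3*((-2 - 18 + 2) + 71) = 3*(-18 + 71) = 3*53 = 159)
M(18, -1)*r = (-18 + 18)*159 = 0*159 = 0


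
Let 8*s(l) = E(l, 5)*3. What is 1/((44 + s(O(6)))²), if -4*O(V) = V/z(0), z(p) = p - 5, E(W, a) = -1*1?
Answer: 64/121801 ≈ 0.00052545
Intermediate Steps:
E(W, a) = -1
z(p) = -5 + p
O(V) = V/20 (O(V) = -V/(4*(-5 + 0)) = -V/(4*(-5)) = -V*(-1)/(4*5) = -(-1)*V/20 = V/20)
s(l) = -3/8 (s(l) = (-1*3)/8 = (⅛)*(-3) = -3/8)
1/((44 + s(O(6)))²) = 1/((44 - 3/8)²) = 1/((349/8)²) = 1/(121801/64) = 64/121801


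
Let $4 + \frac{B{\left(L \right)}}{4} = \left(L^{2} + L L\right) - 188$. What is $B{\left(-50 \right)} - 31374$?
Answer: $-12142$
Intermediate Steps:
$B{\left(L \right)} = -768 + 8 L^{2}$ ($B{\left(L \right)} = -16 + 4 \left(\left(L^{2} + L L\right) - 188\right) = -16 + 4 \left(\left(L^{2} + L^{2}\right) - 188\right) = -16 + 4 \left(2 L^{2} - 188\right) = -16 + 4 \left(-188 + 2 L^{2}\right) = -16 + \left(-752 + 8 L^{2}\right) = -768 + 8 L^{2}$)
$B{\left(-50 \right)} - 31374 = \left(-768 + 8 \left(-50\right)^{2}\right) - 31374 = \left(-768 + 8 \cdot 2500\right) - 31374 = \left(-768 + 20000\right) - 31374 = 19232 - 31374 = -12142$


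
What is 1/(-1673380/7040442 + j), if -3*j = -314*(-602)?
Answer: -3520221/221807615086 ≈ -1.5871e-5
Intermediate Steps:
j = -189028/3 (j = -(-1)*314*(-602)/3 = -(-1)*(-189028)/3 = -⅓*189028 = -189028/3 ≈ -63009.)
1/(-1673380/7040442 + j) = 1/(-1673380/7040442 - 189028/3) = 1/(-1673380*1/7040442 - 189028/3) = 1/(-836690/3520221 - 189028/3) = 1/(-221807615086/3520221) = -3520221/221807615086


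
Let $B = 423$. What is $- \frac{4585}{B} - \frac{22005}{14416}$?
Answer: $- \frac{75405475}{6097968} \approx -12.366$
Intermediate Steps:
$- \frac{4585}{B} - \frac{22005}{14416} = - \frac{4585}{423} - \frac{22005}{14416} = - \frac{75405475}{6097968}$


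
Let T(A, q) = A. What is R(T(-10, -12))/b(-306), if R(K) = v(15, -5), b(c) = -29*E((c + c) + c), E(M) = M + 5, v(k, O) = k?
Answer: 15/26477 ≈ 0.00056653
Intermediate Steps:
E(M) = 5 + M
b(c) = -145 - 87*c (b(c) = -29*(5 + ((c + c) + c)) = -29*(5 + (2*c + c)) = -29*(5 + 3*c) = -145 - 87*c)
R(K) = 15
R(T(-10, -12))/b(-306) = 15/(-145 - 87*(-306)) = 15/(-145 + 26622) = 15/26477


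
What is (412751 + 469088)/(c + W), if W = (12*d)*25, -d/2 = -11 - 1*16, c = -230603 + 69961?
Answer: -881839/144442 ≈ -6.1051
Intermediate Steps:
c = -160642
d = 54 (d = -2*(-11 - 1*16) = -2*(-11 - 16) = -2*(-27) = 54)
W = 16200 (W = (12*54)*25 = 648*25 = 16200)
(412751 + 469088)/(c + W) = (412751 + 469088)/(-160642 + 16200) = 881839/(-144442) = 881839*(-1/144442) = -881839/144442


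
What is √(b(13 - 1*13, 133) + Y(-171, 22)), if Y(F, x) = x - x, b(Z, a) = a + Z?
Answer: √133 ≈ 11.533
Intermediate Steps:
b(Z, a) = Z + a
Y(F, x) = 0
√(b(13 - 1*13, 133) + Y(-171, 22)) = √(((13 - 1*13) + 133) + 0) = √(((13 - 13) + 133) + 0) = √((0 + 133) + 0) = √(133 + 0) = √133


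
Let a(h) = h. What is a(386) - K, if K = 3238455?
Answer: -3238069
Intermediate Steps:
a(386) - K = 386 - 1*3238455 = 386 - 3238455 = -3238069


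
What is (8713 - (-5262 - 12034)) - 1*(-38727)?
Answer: 64736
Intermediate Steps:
(8713 - (-5262 - 12034)) - 1*(-38727) = (8713 - 1*(-17296)) + 38727 = (8713 + 17296) + 38727 = 26009 + 38727 = 64736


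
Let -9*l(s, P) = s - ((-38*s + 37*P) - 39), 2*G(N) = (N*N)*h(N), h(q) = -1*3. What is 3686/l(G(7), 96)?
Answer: 22116/4253 ≈ 5.2001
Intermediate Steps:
h(q) = -3
G(N) = -3*N²/2 (G(N) = ((N*N)*(-3))/2 = (N²*(-3))/2 = (-3*N²)/2 = -3*N²/2)
l(s, P) = -13/3 - 13*s/3 + 37*P/9 (l(s, P) = -(s - ((-38*s + 37*P) - 39))/9 = -(s - (-39 - 38*s + 37*P))/9 = -(s + (39 - 37*P + 38*s))/9 = -(39 - 37*P + 39*s)/9 = -13/3 - 13*s/3 + 37*P/9)
3686/l(G(7), 96) = 3686/(-13/3 - (-13)*7²/2 + (37/9)*96) = 3686/(-13/3 - (-13)*49/2 + 1184/3) = 3686/(-13/3 - 13/3*(-147/2) + 1184/3) = 3686/(-13/3 + 637/2 + 1184/3) = 3686/(4253/6) = 3686*(6/4253) = 22116/4253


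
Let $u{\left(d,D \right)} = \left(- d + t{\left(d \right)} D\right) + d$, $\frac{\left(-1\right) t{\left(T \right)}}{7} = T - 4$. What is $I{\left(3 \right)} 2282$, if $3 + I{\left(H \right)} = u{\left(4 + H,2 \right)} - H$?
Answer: $-109536$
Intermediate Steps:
$t{\left(T \right)} = 28 - 7 T$ ($t{\left(T \right)} = - 7 \left(T - 4\right) = - 7 \left(-4 + T\right) = 28 - 7 T$)
$u{\left(d,D \right)} = D \left(28 - 7 d\right)$ ($u{\left(d,D \right)} = \left(- d + \left(28 - 7 d\right) D\right) + d = \left(- d + D \left(28 - 7 d\right)\right) + d = D \left(28 - 7 d\right)$)
$I{\left(H \right)} = -3 - 15 H$ ($I{\left(H \right)} = -3 - \left(H - 14 \left(4 - \left(4 + H\right)\right)\right) = -3 + \left(7 \cdot 2 \left(- H\right) - H\right) = -3 - 15 H$)
$I{\left(3 \right)} 2282 = \left(-3 - 45\right) 2282 = \left(-48\right) 2282 = -109536$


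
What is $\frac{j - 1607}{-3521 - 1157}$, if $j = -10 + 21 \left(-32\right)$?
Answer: $\frac{2289}{4678} \approx 0.48931$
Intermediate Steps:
$j = -682$ ($j = -10 - 672 = -682$)
$\frac{j - 1607}{-3521 - 1157} = \frac{-682 - 1607}{-3521 - 1157} = - \frac{2289}{-4678} = \left(-2289\right) \left(- \frac{1}{4678}\right) = \frac{2289}{4678}$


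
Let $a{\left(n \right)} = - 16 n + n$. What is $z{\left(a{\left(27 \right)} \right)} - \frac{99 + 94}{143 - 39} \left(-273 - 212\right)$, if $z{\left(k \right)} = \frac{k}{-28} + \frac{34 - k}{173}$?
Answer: $\frac{115496937}{125944} \approx 917.05$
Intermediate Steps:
$a{\left(n \right)} = - 15 n$
$z{\left(k \right)} = \frac{34}{173} - \frac{201 k}{4844}$ ($z{\left(k \right)} = k \left(- \frac{1}{28}\right) + \left(34 - k\right) \frac{1}{173} = - \frac{k}{28} - \left(- \frac{34}{173} + \frac{k}{173}\right) = \frac{34}{173} - \frac{201 k}{4844}$)
$z{\left(a{\left(27 \right)} \right)} - \frac{99 + 94}{143 - 39} \left(-273 - 212\right) = \left(\frac{34}{173} - \frac{201 \left(\left(-15\right) 27\right)}{4844}\right) - \frac{99 + 94}{143 - 39} \left(-273 - 212\right) = \left(\frac{34}{173} - - \frac{81405}{4844}\right) - \frac{193}{104} \left(-485\right) = \left(\frac{34}{173} + \frac{81405}{4844}\right) - 193 \cdot \frac{1}{104} \left(-485\right) = \frac{82357}{4844} - \frac{193}{104} \left(-485\right) = \frac{82357}{4844} - - \frac{93605}{104} = \frac{82357}{4844} + \frac{93605}{104} = \frac{115496937}{125944}$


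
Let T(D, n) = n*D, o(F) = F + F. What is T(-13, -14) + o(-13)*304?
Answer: -7722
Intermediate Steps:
o(F) = 2*F
T(D, n) = D*n
T(-13, -14) + o(-13)*304 = -13*(-14) + (2*(-13))*304 = 182 - 26*304 = 182 - 7904 = -7722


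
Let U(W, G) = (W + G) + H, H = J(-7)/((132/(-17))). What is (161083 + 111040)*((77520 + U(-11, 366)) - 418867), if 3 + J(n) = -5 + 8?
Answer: -92791766016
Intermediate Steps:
J(n) = 0 (J(n) = -3 + (-5 + 8) = -3 + 3 = 0)
H = 0 (H = 0/((132/(-17))) = 0/((132*(-1/17))) = 0/(-132/17) = 0*(-17/132) = 0)
U(W, G) = G + W (U(W, G) = (W + G) + 0 = (G + W) + 0 = G + W)
(161083 + 111040)*((77520 + U(-11, 366)) - 418867) = (161083 + 111040)*((77520 + (366 - 11)) - 418867) = 272123*((77520 + 355) - 418867) = 272123*(77875 - 418867) = 272123*(-340992) = -92791766016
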